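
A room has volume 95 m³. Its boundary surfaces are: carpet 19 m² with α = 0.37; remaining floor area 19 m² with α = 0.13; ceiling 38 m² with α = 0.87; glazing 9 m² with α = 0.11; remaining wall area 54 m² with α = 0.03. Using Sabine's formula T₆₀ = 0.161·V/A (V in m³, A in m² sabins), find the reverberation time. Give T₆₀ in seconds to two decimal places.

Summing Sᵢαᵢ: 19·0.37 + 19·0.13 + 38·0.87 + 9·0.11 + 54·0.03 = 45.17 m².
T₆₀ = 0.161 × 95 / 45.17 = 0.339 s.

0.34 s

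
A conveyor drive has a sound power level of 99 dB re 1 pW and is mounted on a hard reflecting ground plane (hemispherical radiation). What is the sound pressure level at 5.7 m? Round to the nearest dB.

76 dB

The power spreads over a hemisphere of area 2π·r², so L_p = L_w − 10·log₁₀(2π·r²).
2π·r² = 204.1 m², 10·log₁₀ of that is 23.099 dB.
L_p = 99 − 23.099 = 75.90 dB.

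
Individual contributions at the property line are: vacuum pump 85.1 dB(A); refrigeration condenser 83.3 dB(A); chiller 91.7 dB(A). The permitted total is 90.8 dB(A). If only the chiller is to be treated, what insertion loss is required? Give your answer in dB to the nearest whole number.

3 dB

Everything except the chiller sums to 10^(85.1/10) + 10^(83.3/10) = 5.374e+08 in linear terms, 87.30 dB(A).
The limit corresponds to 10^(90.8/10) = 1.202e+09; subtracting the fixed part leaves 6.649e+08 for the chiller, i.e. 88.23 dB(A).
So the chiller must be reduced from 91.7 to 88.23 dB(A): IL = 3.47 dB.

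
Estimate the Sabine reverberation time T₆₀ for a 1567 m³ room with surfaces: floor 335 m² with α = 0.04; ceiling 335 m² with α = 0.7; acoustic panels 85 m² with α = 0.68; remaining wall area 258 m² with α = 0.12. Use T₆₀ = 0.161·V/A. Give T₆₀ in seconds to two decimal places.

A = Σ Sᵢαᵢ = 335·0.04 + 335·0.7 + 85·0.68 + 258·0.12 = 336.66 m².
T₆₀ = 0.161 × 1567 / 336.66 = 0.749 s.

0.75 s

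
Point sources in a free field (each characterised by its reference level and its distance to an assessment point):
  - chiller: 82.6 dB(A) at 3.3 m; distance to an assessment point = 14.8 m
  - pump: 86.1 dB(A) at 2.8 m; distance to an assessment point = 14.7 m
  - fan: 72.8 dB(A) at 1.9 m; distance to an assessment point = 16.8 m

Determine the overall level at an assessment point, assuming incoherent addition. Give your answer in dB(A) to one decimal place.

First find each source's level at the receiver (point-source: −20·log₁₀(r/r_ref)), then combine on an intensity basis.
chiller: 82.6 − 20·log₁₀(14.8/3.3) = 82.6 − 13.03 = 69.57 dB(A).
pump: 86.1 − 20·log₁₀(14.7/2.8) = 86.1 − 14.40 = 71.70 dB(A).
fan: 72.8 − 20·log₁₀(16.8/1.9) = 72.8 − 18.93 = 53.87 dB(A).
Σ 10^(L/10) = 2.407e+07 → L_total = 10·log₁₀(2.407e+07) = 73.81 dB(A).

73.8 dB(A)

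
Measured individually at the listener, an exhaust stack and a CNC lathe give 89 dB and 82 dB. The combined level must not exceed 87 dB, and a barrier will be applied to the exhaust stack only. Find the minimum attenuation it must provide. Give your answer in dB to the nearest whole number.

4 dB

Everything except the exhaust stack sums to 10^(82/10) = 1.585e+08 in linear terms, 82.00 dB.
The limit corresponds to 10^(87/10) = 5.012e+08; subtracting the fixed part leaves 3.427e+08 for the exhaust stack, i.e. 85.35 dB.
Required insertion loss = 89 − 85.35 = 3.65 dB.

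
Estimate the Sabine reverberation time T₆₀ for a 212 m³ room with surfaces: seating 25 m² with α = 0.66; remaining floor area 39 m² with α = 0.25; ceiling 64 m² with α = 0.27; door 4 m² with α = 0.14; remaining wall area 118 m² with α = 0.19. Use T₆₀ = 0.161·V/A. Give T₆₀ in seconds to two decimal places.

0.51 s

Total absorption A = 25·0.66 + 39·0.25 + 64·0.27 + 4·0.14 + 118·0.19 = 66.51 m² sabins.
T₆₀ = 0.161·V/A = 0.161·212/66.51 = 0.513 s.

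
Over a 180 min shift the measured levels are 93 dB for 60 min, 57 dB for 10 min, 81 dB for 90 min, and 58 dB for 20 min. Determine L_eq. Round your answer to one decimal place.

88.6 dB

The energy average is taken in the linear domain: L_eq = 10·log₁₀[(Σ tᵢ·10^(Lᵢ/10))/T], T = 180 min.
Σ tᵢ·10^(Lᵢ/10) = 60·10^(93/10) + 10·10^(57/10) + 90·10^(81/10) + 20·10^(58/10) = 1.311e+11.
L_eq = 10·log₁₀(1.311e+11/180) = 88.62 dB.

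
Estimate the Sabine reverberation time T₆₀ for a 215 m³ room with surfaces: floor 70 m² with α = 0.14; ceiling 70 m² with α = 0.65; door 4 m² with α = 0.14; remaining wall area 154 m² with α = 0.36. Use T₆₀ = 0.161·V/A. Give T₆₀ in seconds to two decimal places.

0.31 s

Total absorption A = 70·0.14 + 70·0.65 + 4·0.14 + 154·0.36 = 111.30 m² sabins.
T₆₀ = 0.161·V/A = 0.161·215/111.30 = 0.311 s.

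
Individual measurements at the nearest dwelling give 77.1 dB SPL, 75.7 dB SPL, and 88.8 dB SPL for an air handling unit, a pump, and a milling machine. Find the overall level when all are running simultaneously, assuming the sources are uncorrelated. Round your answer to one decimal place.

For uncorrelated sources the intensities add, so convert each level to linear form, sum, and take 10·log₁₀ of the total.
Σ 10^(L/10) = 10^(77.1/10) + 10^(75.7/10) + 10^(88.8/10) = 8.470e+08.
L_total = 10·log₁₀(8.470e+08) = 89.28 dB SPL.

89.3 dB SPL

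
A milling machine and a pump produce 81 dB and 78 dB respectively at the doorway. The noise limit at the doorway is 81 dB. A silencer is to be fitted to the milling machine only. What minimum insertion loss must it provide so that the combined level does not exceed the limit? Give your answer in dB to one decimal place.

The untreated sources together contribute 10^(78/10) = 6.310e+07, i.e. 78.00 dB.
To meet 81 dB overall, the treated milling machine may contribute at most 10^(81/10) − 6.310e+07 = 6.280e+07, i.e. 77.98 dB.
Required insertion loss = 81 − 77.98 = 3.02 dB.

3.0 dB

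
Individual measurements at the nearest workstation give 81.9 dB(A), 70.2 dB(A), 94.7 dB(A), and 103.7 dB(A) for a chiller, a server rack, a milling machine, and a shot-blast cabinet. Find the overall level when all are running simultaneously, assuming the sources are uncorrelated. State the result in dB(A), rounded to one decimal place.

Incoherent sources combine by intensity addition: L_total = 10·log₁₀(Σ 10^(L_i/10)).
Σ 10^(L/10) = 10^(81.9/10) + 10^(70.2/10) + 10^(94.7/10) + 10^(103.7/10) = 2.656e+10.
L_total = 10·log₁₀(2.656e+10) = 104.24 dB(A).

104.2 dB(A)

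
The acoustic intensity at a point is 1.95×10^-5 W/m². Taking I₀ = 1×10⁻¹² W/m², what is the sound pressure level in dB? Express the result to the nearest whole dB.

I/I₀ = 1.95×10^-5/10⁻¹² = 1.95×10^7, and L = 10·log₁₀(I/I₀).
L = 10·(0.2900 + 7) = 72.90 dB.

73 dB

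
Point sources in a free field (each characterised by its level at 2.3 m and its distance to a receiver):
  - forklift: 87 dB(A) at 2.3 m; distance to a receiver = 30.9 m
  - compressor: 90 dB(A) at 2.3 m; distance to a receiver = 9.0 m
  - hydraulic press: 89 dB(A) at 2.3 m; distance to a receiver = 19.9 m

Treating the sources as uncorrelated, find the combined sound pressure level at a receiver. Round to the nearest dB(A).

Apply inverse-square spreading to bring every level to the receiver, then sum 10^(L/10).
forklift: 87 − 20·log₁₀(30.9/2.3) = 87 − 22.56 = 64.44 dB(A).
compressor: 90 − 20·log₁₀(9.0/2.3) = 90 − 11.85 = 78.15 dB(A).
hydraulic press: 89 − 20·log₁₀(19.9/2.3) = 89 − 18.74 = 70.26 dB(A).
Σ 10^(L/10) = 7.870e+07 → L_total = 10·log₁₀(7.870e+07) = 78.96 dB(A).

79 dB(A)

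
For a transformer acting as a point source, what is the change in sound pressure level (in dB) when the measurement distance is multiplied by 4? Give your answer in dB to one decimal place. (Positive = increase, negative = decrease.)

A point source loses 6 dB per doubling of distance; generally ΔL = −20·log₁₀(r₂/r₁).
ΔL = −20·log₁₀(4) = -12.04 dB.

-12.0 dB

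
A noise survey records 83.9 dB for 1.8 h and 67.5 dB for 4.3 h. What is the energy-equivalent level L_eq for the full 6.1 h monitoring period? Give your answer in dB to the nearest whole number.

79 dB

L_eq = 10·log₁₀[(1/T)·Σ tᵢ·10^(Lᵢ/10)] with T = 6.1 h.
Σ tᵢ·10^(Lᵢ/10) = 1.8·10^(83.9/10) + 4.3·10^(67.5/10) = 4.660e+08.
L_eq = 10·log₁₀(4.660e+08/6.1) = 78.83 dB.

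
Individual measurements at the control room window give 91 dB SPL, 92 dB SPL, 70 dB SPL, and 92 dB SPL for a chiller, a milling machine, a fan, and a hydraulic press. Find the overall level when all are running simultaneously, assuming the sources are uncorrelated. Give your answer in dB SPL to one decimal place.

96.5 dB SPL

Incoherent sources combine by intensity addition: L_total = 10·log₁₀(Σ 10^(L_i/10)).
Σ 10^(L/10) = 10^(91/10) + 10^(92/10) + 10^(70/10) + 10^(92/10) = 4.439e+09.
L_total = 10·log₁₀(4.439e+09) = 96.47 dB SPL.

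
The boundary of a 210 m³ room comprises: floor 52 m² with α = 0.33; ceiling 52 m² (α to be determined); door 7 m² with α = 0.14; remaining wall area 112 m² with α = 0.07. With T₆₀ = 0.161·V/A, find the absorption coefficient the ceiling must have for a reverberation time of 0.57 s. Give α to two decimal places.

0.64

Required total absorption A = 0.161·210/0.57 = 59.32 m².
Absorption from the other surfaces = 52·0.33 + 7·0.14 + 112·0.07 = 25.98 m², so the ceiling must supply 33.34 m² over 52 m².
α = 33.34/52 = 0.641.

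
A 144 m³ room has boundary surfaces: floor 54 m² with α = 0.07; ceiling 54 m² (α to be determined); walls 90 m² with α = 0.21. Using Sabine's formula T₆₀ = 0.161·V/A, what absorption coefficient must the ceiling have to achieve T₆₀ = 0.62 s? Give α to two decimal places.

0.27

A = 0.161·V/T₆₀ = 0.161·144/0.62 = 37.39 m² sabins.
Absorption from the other surfaces = 54·0.07 + 90·0.21 = 22.68 m², so the ceiling must supply 14.71 m² over 54 m².
α = 14.71/54 = 0.272.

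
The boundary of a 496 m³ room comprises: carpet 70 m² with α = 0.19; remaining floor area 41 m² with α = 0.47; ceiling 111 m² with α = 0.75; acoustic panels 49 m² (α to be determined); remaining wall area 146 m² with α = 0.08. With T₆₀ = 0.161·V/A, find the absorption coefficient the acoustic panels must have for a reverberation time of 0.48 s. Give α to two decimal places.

From T₆₀ = 0.161·V/A, the target T₆₀ = 0.48 s needs A = 0.161·496/0.48 = 166.37 m².
Absorption from the other surfaces = 70·0.19 + 41·0.47 + 111·0.75 + 146·0.08 = 127.50 m², so the acoustic panels must supply 38.87 m² over 49 m².
α = 38.87/49 = 0.793.

0.79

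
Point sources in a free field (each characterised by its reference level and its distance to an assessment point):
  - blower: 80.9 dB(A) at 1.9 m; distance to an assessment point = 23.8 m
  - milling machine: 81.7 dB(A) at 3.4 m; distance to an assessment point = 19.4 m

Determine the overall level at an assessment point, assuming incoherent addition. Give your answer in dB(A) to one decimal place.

Propagate each source to the receiver with L = L_ref − 20·log₁₀(r/r_ref), then add intensities.
blower: 80.9 − 20·log₁₀(23.8/1.9) = 80.9 − 21.96 = 58.94 dB(A).
milling machine: 81.7 − 20·log₁₀(19.4/3.4) = 81.7 − 15.13 = 66.57 dB(A).
Σ 10^(L/10) = 5.327e+06 → L_total = 10·log₁₀(5.327e+06) = 67.26 dB(A).

67.3 dB(A)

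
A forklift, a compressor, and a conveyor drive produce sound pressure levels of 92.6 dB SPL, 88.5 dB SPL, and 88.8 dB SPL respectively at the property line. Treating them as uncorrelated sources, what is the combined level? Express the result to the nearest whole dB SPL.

Incoherent sources combine by intensity addition: L_total = 10·log₁₀(Σ 10^(L_i/10)).
Σ 10^(L/10) = 10^(92.6/10) + 10^(88.5/10) + 10^(88.8/10) = 3.286e+09.
L_total = 10·log₁₀(3.286e+09) = 95.17 dB SPL.

95 dB SPL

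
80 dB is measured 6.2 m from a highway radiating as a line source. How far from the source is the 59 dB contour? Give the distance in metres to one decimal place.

780.5 m

Line-source spreading drops the level by 10·log₁₀(r₂/r₁); inverting, r₂/r₁ = 10^(ΔL/10).
r₂ = 6.2·10^((80−59)/10) = 6.2·10^(21.0/10) = 780.53 m.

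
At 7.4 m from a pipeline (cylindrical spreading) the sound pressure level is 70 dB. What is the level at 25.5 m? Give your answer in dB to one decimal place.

For a line source, L₂ = L₁ − 10·log₁₀(r₂/r₁).
L₂ = 70 − 10·log₁₀(25.5/7.4) = 70 − 5.373 = 64.63 dB.

64.6 dB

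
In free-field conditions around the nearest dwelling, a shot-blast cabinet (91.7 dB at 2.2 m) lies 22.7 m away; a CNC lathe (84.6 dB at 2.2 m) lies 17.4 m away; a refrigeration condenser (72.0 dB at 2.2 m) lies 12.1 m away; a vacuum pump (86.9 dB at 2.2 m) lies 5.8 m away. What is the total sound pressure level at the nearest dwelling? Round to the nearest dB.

80 dB

First find each source's level at the receiver (point-source: −20·log₁₀(r/r_ref)), then combine on an intensity basis.
shot-blast cabinet: 91.7 − 20·log₁₀(22.7/2.2) = 91.7 − 20.27 = 71.43 dB.
CNC lathe: 84.6 − 20·log₁₀(17.4/2.2) = 84.6 − 17.96 = 66.64 dB.
refrigeration condenser: 72.0 − 20·log₁₀(12.1/2.2) = 72.0 − 14.81 = 57.19 dB.
vacuum pump: 86.9 − 20·log₁₀(5.8/2.2) = 86.9 − 8.42 = 78.48 dB.
Σ 10^(L/10) = 8.949e+07 → L_total = 10·log₁₀(8.949e+07) = 79.52 dB.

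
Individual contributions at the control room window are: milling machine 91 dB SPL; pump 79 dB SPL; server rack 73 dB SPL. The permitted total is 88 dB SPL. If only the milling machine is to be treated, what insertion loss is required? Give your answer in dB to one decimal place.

3.7 dB

The untreated sources together contribute 10^(79/10) + 10^(73/10) = 9.939e+07, i.e. 79.97 dB SPL.
To meet 88 dB SPL overall, the treated milling machine may contribute at most 10^(88/10) − 9.939e+07 = 5.316e+08, i.e. 87.26 dB SPL.
So the milling machine must be reduced from 91 to 87.26 dB SPL: IL = 3.74 dB.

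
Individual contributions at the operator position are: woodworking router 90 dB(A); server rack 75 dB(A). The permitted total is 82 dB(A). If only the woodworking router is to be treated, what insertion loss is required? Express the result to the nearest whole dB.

9 dB

Fixed contribution from the other source: Σ 10^(L/10) = 10^(75/10) = 3.162e+07 (75.00 dB(A)).
To meet 82 dB(A) overall, the treated woodworking router may contribute at most 10^(82/10) − 3.162e+07 = 1.269e+08, i.e. 81.03 dB(A).
So the woodworking router must be reduced from 90 to 81.03 dB(A): IL = 8.97 dB.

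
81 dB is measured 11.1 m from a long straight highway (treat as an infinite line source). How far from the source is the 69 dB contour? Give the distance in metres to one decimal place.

175.9 m

The 12.0 dB drop corresponds to a distance ratio of 10^(12.0/10) for a line source.
r₂ = 11.1·10^((81−69)/10) = 11.1·10^(12.0/10) = 175.92 m.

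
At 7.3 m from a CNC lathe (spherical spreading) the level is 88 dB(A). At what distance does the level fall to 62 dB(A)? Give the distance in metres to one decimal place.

145.7 m

The 26.0 dB drop corresponds to a distance ratio of 10^(26.0/20) for a point source.
r₂ = 7.3·10^((88−62)/20) = 7.3·10^(26.0/20) = 145.65 m.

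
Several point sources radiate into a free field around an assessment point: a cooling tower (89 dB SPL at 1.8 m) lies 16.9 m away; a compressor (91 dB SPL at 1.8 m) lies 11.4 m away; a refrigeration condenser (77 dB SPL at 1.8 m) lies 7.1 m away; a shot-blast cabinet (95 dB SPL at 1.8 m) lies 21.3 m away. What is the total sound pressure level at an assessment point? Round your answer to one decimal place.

78.2 dB SPL

Apply inverse-square spreading to bring every level to the receiver, then sum 10^(L/10).
cooling tower: 89 − 20·log₁₀(16.9/1.8) = 89 − 19.45 = 69.55 dB SPL.
compressor: 91 − 20·log₁₀(11.4/1.8) = 91 − 16.03 = 74.97 dB SPL.
refrigeration condenser: 77 − 20·log₁₀(7.1/1.8) = 77 − 11.92 = 65.08 dB SPL.
shot-blast cabinet: 95 − 20·log₁₀(21.3/1.8) = 95 − 21.46 = 73.54 dB SPL.
Σ 10^(L/10) = 6.620e+07 → L_total = 10·log₁₀(6.620e+07) = 78.21 dB SPL.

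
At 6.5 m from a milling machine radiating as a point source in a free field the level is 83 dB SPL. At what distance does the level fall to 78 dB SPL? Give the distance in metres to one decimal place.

For a point source L₁ − L₂ = 20·log₁₀(r₂/r₁), so r₂ = r₁·10^((L₁−L₂)/20).
r₂ = 6.5·10^((83−78)/20) = 6.5·10^(5.0/20) = 11.56 m.

11.6 m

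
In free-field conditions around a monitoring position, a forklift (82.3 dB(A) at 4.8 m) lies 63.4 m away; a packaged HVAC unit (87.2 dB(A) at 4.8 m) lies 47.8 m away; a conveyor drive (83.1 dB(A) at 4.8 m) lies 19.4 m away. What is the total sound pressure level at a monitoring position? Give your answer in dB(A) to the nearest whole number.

73 dB(A)

Propagate each source to the receiver with L = L_ref − 20·log₁₀(r/r_ref), then add intensities.
forklift: 82.3 − 20·log₁₀(63.4/4.8) = 82.3 − 22.42 = 59.88 dB(A).
packaged HVAC unit: 87.2 − 20·log₁₀(47.8/4.8) = 87.2 − 19.96 = 67.24 dB(A).
conveyor drive: 83.1 − 20·log₁₀(19.4/4.8) = 83.1 − 12.13 = 70.97 dB(A).
Σ 10^(L/10) = 1.876e+07 → L_total = 10·log₁₀(1.876e+07) = 72.73 dB(A).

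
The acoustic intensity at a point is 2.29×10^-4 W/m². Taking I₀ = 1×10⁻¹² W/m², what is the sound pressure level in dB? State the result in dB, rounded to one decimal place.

I/I₀ = 2.29×10^-4/10⁻¹² = 2.29×10^8, and L = 10·log₁₀(I/I₀).
L = 10·(0.3598 + 8) = 83.60 dB.

83.6 dB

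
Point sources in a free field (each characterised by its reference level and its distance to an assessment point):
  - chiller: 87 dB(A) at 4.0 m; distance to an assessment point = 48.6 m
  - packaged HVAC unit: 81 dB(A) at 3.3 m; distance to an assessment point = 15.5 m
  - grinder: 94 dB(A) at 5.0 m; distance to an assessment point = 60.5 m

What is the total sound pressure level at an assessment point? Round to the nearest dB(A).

74 dB(A)

First find each source's level at the receiver (point-source: −20·log₁₀(r/r_ref)), then combine on an intensity basis.
chiller: 87 − 20·log₁₀(48.6/4.0) = 87 − 21.69 = 65.31 dB(A).
packaged HVAC unit: 81 − 20·log₁₀(15.5/3.3) = 81 − 13.44 = 67.56 dB(A).
grinder: 94 − 20·log₁₀(60.5/5.0) = 94 − 21.66 = 72.34 dB(A).
Σ 10^(L/10) = 2.626e+07 → L_total = 10·log₁₀(2.626e+07) = 74.19 dB(A).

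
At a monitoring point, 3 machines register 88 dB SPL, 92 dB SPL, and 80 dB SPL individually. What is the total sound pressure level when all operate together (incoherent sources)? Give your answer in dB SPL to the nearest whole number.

Incoherent sources combine by intensity addition: L_total = 10·log₁₀(Σ 10^(L_i/10)).
Σ 10^(L/10) = 10^(88/10) + 10^(92/10) + 10^(80/10) = 2.316e+09.
L_total = 10·log₁₀(2.316e+09) = 93.65 dB SPL.

94 dB SPL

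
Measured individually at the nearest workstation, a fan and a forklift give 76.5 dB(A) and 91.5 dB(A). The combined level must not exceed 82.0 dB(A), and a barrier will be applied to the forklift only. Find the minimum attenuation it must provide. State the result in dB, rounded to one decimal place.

Everything except the forklift sums to 10^(76.5/10) = 4.467e+07 in linear terms, 76.50 dB(A).
The limit corresponds to 10^(82.0/10) = 1.585e+08; subtracting the fixed part leaves 1.138e+08 for the forklift, i.e. 80.56 dB(A).
So the forklift must be reduced from 91.5 to 80.56 dB(A): IL = 10.94 dB.

10.9 dB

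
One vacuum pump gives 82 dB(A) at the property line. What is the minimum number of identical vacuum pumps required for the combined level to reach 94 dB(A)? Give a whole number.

16

The shortfall is 94 − 82 = 12.0 dB, and N units add 10·log₁₀ N, so need 10·log₁₀ N ≥ 12.0.
N ≥ 10^(12.0/10) = 15.849, so N = 16.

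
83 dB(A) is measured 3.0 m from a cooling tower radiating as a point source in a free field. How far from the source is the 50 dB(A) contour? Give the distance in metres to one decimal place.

134.0 m

The 33.0 dB drop corresponds to a distance ratio of 10^(33.0/20) for a point source.
r₂ = 3.0·10^((83−50)/20) = 3.0·10^(33.0/20) = 134.01 m.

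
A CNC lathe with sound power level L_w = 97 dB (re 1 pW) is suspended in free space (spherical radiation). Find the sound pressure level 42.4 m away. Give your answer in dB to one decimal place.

Free-field spherical radiation: L_p = L_w − 10·log₁₀(4π·r²), r = 42.4 m.
4π·r² = 2.259e+04 m², 10·log₁₀ of that is 43.539 dB.
L_p = 97 − 43.539 = 53.46 dB.

53.5 dB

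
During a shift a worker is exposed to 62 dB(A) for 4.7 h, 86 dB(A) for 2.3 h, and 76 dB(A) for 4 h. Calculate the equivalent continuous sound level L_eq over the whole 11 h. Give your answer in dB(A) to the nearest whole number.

80 dB(A)

The energy average is taken in the linear domain: L_eq = 10·log₁₀[(Σ tᵢ·10^(Lᵢ/10))/T], T = 11 h.
Σ tᵢ·10^(Lᵢ/10) = 4.7·10^(62/10) + 2.3·10^(86/10) + 4·10^(76/10) = 1.082e+09.
L_eq = 10·log₁₀(1.082e+09/11) = 79.93 dB(A).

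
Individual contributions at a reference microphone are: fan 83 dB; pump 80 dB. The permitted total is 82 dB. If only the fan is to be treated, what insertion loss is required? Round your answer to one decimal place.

Fixed contribution from the other source: Σ 10^(L/10) = 10^(80/10) = 1.000e+08 (80.00 dB).
To meet 82 dB overall, the treated fan may contribute at most 10^(82/10) − 1.000e+08 = 5.849e+07, i.e. 77.67 dB.
Required insertion loss = 83 − 77.67 = 5.33 dB.

5.3 dB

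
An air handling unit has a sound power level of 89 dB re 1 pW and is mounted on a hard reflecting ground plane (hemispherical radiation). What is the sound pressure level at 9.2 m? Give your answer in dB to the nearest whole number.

62 dB

Free-field hemispherical radiation: L_p = L_w − 10·log₁₀(2π·r²), r = 9.2 m.
2π·r² = 531.8 m², 10·log₁₀ of that is 27.258 dB.
L_p = 89 − 27.258 = 61.74 dB.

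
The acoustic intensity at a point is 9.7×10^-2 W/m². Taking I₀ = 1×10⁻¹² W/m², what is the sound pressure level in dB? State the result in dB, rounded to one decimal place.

Dividing by I₀ shifts the exponent by 12: I/I₀ = 9.7×10^10.
L = 10·(0.9868 + 10) = 109.87 dB.

109.9 dB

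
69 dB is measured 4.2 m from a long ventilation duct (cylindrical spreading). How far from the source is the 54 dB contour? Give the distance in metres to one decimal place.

132.8 m

Line-source spreading drops the level by 10·log₁₀(r₂/r₁); inverting, r₂/r₁ = 10^(ΔL/10).
r₂ = 4.2·10^((69−54)/10) = 4.2·10^(15.0/10) = 132.82 m.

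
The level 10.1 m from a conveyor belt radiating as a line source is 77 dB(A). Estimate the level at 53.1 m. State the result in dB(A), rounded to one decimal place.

69.8 dB(A)

For a line source, L₂ = L₁ − 10·log₁₀(r₂/r₁).
L₂ = 77 − 10·log₁₀(53.1/10.1) = 77 − 7.208 = 69.79 dB(A).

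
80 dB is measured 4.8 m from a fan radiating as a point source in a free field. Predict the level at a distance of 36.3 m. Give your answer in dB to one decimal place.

Point-source attenuation: ΔL = 20·log₁₀(r₂/r₁) = 20·log₁₀(36.3/4.8) = 17.573 dB.
L₂ = 80 − 20·log₁₀(36.3/4.8) = 80 − 17.573 = 62.43 dB.

62.4 dB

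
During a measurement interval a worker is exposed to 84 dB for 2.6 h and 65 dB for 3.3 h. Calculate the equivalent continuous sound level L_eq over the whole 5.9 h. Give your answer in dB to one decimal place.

80.5 dB

L_eq = 10·log₁₀[(1/T)·Σ tᵢ·10^(Lᵢ/10)] with T = 5.9 h.
Σ tᵢ·10^(Lᵢ/10) = 2.6·10^(84/10) + 3.3·10^(65/10) = 6.635e+08.
L_eq = 10·log₁₀(6.635e+08/5.9) = 80.51 dB.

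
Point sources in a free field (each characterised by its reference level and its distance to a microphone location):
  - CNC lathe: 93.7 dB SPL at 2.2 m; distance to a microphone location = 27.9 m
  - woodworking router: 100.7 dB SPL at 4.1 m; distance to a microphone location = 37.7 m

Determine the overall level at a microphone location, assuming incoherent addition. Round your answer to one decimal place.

81.9 dB SPL

Apply inverse-square spreading to bring every level to the receiver, then sum 10^(L/10).
CNC lathe: 93.7 − 20·log₁₀(27.9/2.2) = 93.7 − 22.06 = 71.64 dB SPL.
woodworking router: 100.7 − 20·log₁₀(37.7/4.1) = 100.7 − 19.27 = 81.43 dB SPL.
Σ 10^(L/10) = 1.535e+08 → L_total = 10·log₁₀(1.535e+08) = 81.86 dB SPL.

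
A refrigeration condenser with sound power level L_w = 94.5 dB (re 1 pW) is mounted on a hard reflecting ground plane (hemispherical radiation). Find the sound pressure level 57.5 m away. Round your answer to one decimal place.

L_p = L_w − 10·log₁₀(2π·r²) with r = 57.5 m.
2π·r² = 2.077e+04 m², 10·log₁₀ of that is 43.175 dB.
L_p = 94.5 − 43.175 = 51.32 dB.

51.3 dB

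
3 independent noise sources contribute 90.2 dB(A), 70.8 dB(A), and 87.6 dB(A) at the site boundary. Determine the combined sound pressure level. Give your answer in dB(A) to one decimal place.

For uncorrelated sources the intensities add, so convert each level to linear form, sum, and take 10·log₁₀ of the total.
Σ 10^(L/10) = 10^(90.2/10) + 10^(70.8/10) + 10^(87.6/10) = 1.635e+09.
L_total = 10·log₁₀(1.635e+09) = 92.13 dB(A).

92.1 dB(A)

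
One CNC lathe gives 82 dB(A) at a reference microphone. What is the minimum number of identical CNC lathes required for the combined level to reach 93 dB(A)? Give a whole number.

13

N identical sources give L₁ + 10·log₁₀ N, so require 10·log₁₀ N ≥ 93 − 82 = 11.0 dB.
N ≥ 10^(11.0/10) = 12.589, so N = 13.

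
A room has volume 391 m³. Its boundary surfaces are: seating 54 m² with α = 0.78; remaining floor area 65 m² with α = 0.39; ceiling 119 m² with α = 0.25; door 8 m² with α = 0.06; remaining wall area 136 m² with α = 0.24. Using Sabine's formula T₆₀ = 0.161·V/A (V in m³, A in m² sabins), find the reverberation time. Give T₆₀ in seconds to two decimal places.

Summing Sᵢαᵢ: 54·0.78 + 65·0.39 + 119·0.25 + 8·0.06 + 136·0.24 = 130.34 m².
T₆₀ = 0.161·V/A = 0.161·391/130.34 = 0.483 s.

0.48 s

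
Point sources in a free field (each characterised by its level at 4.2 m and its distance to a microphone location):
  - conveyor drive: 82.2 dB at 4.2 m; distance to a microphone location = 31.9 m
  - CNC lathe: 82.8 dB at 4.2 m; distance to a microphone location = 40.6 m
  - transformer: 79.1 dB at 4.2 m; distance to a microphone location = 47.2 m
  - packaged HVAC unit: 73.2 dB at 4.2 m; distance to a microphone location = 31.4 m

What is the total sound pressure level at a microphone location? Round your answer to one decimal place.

Apply inverse-square spreading to bring every level to the receiver, then sum 10^(L/10).
conveyor drive: 82.2 − 20·log₁₀(31.9/4.2) = 82.2 − 17.61 = 64.59 dB.
CNC lathe: 82.8 − 20·log₁₀(40.6/4.2) = 82.8 − 19.71 = 63.09 dB.
transformer: 79.1 − 20·log₁₀(47.2/4.2) = 79.1 − 21.01 = 58.09 dB.
packaged HVAC unit: 73.2 − 20·log₁₀(31.4/4.2) = 73.2 − 17.47 = 55.73 dB.
Σ 10^(L/10) = 5.933e+06 → L_total = 10·log₁₀(5.933e+06) = 67.73 dB.

67.7 dB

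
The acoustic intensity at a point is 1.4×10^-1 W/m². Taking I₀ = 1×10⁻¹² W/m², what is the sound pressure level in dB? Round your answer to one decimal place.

L = 10·log₁₀(I/I₀) = 10·log₁₀(1.4×10^-1/10⁻¹²) = 10·log₁₀(1.4×10^11).
L = 10·(0.1461 + 11) = 111.46 dB.

111.5 dB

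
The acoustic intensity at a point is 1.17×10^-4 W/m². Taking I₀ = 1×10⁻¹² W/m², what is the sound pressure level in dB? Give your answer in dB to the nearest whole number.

81 dB

L = 10·log₁₀(I/I₀) = 10·log₁₀(1.17×10^-4/10⁻¹²) = 10·log₁₀(1.17×10^8).
L = 10·(0.0682 + 8) = 80.68 dB.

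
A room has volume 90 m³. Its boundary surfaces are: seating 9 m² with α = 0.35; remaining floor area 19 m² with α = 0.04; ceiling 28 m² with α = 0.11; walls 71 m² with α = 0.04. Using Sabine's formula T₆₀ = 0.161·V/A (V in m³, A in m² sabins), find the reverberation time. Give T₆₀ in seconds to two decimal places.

1.47 s

Total absorption A = 9·0.35 + 19·0.04 + 28·0.11 + 71·0.04 = 9.83 m² sabins.
T₆₀ = 0.161 × 90 / 9.83 = 1.474 s.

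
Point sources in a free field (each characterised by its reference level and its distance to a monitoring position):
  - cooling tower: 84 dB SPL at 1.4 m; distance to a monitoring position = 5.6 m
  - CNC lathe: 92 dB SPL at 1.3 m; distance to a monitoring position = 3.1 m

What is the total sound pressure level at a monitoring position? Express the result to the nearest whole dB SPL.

Propagate each source to the receiver with L = L_ref − 20·log₁₀(r/r_ref), then add intensities.
cooling tower: 84 − 20·log₁₀(5.6/1.4) = 84 − 12.04 = 71.96 dB SPL.
CNC lathe: 92 − 20·log₁₀(3.1/1.3) = 92 − 7.55 = 84.45 dB SPL.
Σ 10^(L/10) = 2.944e+08 → L_total = 10·log₁₀(2.944e+08) = 84.69 dB SPL.

85 dB SPL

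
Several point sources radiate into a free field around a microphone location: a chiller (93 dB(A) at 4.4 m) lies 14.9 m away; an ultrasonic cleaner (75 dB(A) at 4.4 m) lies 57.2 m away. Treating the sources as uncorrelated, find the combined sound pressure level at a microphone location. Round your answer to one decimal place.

First find each source's level at the receiver (point-source: −20·log₁₀(r/r_ref)), then combine on an intensity basis.
chiller: 93 − 20·log₁₀(14.9/4.4) = 93 − 10.59 = 82.41 dB(A).
ultrasonic cleaner: 75 − 20·log₁₀(57.2/4.4) = 75 − 22.28 = 52.72 dB(A).
Σ 10^(L/10) = 1.742e+08 → L_total = 10·log₁₀(1.742e+08) = 82.41 dB(A).

82.4 dB(A)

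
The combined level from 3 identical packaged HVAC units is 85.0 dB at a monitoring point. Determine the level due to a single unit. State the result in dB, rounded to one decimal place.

3 equal contributions raise the level by 10·log₁₀ 3 = 4.771 dB, so each unit alone gives 85.0 − 4.771.

80.2 dB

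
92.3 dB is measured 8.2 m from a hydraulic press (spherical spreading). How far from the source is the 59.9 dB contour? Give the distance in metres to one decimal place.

The 32.4 dB drop corresponds to a distance ratio of 10^(32.4/20) for a point source.
r₂ = 8.2·10^((92.3−59.9)/20) = 8.2·10^(32.4/20) = 341.83 m.

341.8 m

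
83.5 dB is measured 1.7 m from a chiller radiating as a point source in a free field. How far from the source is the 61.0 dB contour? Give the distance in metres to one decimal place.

Point-source spreading drops the level by 20·log₁₀(r₂/r₁); inverting, r₂/r₁ = 10^(ΔL/20).
r₂ = 1.7·10^((83.5−61.0)/20) = 1.7·10^(22.5/20) = 22.67 m.

22.7 m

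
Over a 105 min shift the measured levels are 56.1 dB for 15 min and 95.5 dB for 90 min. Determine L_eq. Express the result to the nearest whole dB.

95 dB

Weight each interval's intensity by its duration and average over T = 105 min:
Σ tᵢ·10^(Lᵢ/10) = 15·10^(56.1/10) + 90·10^(95.5/10) = 3.193e+11.
L_eq = 10·log₁₀(3.193e+11/105) = 94.83 dB.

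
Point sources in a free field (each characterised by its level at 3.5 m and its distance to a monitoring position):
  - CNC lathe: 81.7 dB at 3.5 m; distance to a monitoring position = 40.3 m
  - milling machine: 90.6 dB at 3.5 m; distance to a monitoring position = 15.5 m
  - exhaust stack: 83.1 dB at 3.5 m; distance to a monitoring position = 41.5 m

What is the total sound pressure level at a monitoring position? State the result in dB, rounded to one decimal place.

First find each source's level at the receiver (point-source: −20·log₁₀(r/r_ref)), then combine on an intensity basis.
CNC lathe: 81.7 − 20·log₁₀(40.3/3.5) = 81.7 − 21.22 = 60.48 dB.
milling machine: 90.6 − 20·log₁₀(15.5/3.5) = 90.6 − 12.93 = 77.67 dB.
exhaust stack: 83.1 − 20·log₁₀(41.5/3.5) = 83.1 − 21.48 = 61.62 dB.
Σ 10^(L/10) = 6.111e+07 → L_total = 10·log₁₀(6.111e+07) = 77.86 dB.

77.9 dB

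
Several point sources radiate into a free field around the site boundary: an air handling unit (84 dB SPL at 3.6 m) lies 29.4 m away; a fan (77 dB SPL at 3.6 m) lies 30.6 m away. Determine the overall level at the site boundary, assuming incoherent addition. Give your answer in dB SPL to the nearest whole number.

66 dB SPL

Apply inverse-square spreading to bring every level to the receiver, then sum 10^(L/10).
air handling unit: 84 − 20·log₁₀(29.4/3.6) = 84 − 18.24 = 65.76 dB SPL.
fan: 77 − 20·log₁₀(30.6/3.6) = 77 − 18.59 = 58.41 dB SPL.
Σ 10^(L/10) = 4.460e+06 → L_total = 10·log₁₀(4.460e+06) = 66.49 dB SPL.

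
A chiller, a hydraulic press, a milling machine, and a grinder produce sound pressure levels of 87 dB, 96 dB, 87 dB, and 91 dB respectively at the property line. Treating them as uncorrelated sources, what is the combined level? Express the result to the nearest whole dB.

98 dB

For uncorrelated sources the intensities add, so convert each level to linear form, sum, and take 10·log₁₀ of the total.
Σ 10^(L/10) = 10^(87/10) + 10^(96/10) + 10^(87/10) + 10^(91/10) = 6.242e+09.
L_total = 10·log₁₀(6.242e+09) = 97.95 dB.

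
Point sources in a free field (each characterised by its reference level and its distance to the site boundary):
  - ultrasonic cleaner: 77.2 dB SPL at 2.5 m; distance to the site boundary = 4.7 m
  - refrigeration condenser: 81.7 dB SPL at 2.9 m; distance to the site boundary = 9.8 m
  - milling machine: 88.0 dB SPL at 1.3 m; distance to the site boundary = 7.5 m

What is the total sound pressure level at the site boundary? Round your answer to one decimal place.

76.7 dB SPL

First find each source's level at the receiver (point-source: −20·log₁₀(r/r_ref)), then combine on an intensity basis.
ultrasonic cleaner: 77.2 − 20·log₁₀(4.7/2.5) = 77.2 − 5.48 = 71.72 dB SPL.
refrigeration condenser: 81.7 − 20·log₁₀(9.8/2.9) = 81.7 − 10.58 = 71.12 dB SPL.
milling machine: 88.0 − 20·log₁₀(7.5/1.3) = 88.0 − 15.22 = 72.78 dB SPL.
Σ 10^(L/10) = 4.676e+07 → L_total = 10·log₁₀(4.676e+07) = 76.70 dB SPL.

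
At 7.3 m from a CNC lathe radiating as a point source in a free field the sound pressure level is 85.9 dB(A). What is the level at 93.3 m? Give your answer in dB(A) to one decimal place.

For a point source, L₂ = L₁ − 20·log₁₀(r₂/r₁).
L₂ = 85.9 − 20·log₁₀(93.3/7.3) = 85.9 − 22.131 = 63.77 dB(A).

63.8 dB(A)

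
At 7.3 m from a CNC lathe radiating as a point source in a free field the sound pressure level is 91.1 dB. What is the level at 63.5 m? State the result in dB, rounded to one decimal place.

72.3 dB

For a point source, L₂ = L₁ − 20·log₁₀(r₂/r₁).
L₂ = 91.1 − 20·log₁₀(63.5/7.3) = 91.1 − 18.789 = 72.31 dB.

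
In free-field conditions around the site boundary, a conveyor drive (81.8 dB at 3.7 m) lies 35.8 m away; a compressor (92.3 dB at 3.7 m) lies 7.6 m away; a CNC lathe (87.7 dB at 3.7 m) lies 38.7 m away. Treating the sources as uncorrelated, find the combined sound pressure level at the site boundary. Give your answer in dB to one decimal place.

Apply inverse-square spreading to bring every level to the receiver, then sum 10^(L/10).
conveyor drive: 81.8 − 20·log₁₀(35.8/3.7) = 81.8 − 19.71 = 62.09 dB.
compressor: 92.3 − 20·log₁₀(7.6/3.7) = 92.3 − 6.25 = 86.05 dB.
CNC lathe: 87.7 − 20·log₁₀(38.7/3.7) = 87.7 − 20.39 = 67.31 dB.
Σ 10^(L/10) = 4.095e+08 → L_total = 10·log₁₀(4.095e+08) = 86.12 dB.

86.1 dB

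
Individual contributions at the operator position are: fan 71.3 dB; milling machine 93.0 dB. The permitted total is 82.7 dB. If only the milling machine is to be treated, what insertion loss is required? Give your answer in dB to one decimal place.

Everything except the milling machine sums to 10^(71.3/10) = 1.349e+07 in linear terms, 71.30 dB.
The limit corresponds to 10^(82.7/10) = 1.862e+08; subtracting the fixed part leaves 1.727e+08 for the milling machine, i.e. 82.37 dB.
Required insertion loss = 93.0 − 82.37 = 10.63 dB.

10.6 dB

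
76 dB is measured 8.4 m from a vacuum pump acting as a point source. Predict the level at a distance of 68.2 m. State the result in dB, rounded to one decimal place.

Point-source attenuation: ΔL = 20·log₁₀(r₂/r₁) = 20·log₁₀(68.2/8.4) = 18.190 dB.
L₂ = 76 − 20·log₁₀(68.2/8.4) = 76 − 18.190 = 57.81 dB.

57.8 dB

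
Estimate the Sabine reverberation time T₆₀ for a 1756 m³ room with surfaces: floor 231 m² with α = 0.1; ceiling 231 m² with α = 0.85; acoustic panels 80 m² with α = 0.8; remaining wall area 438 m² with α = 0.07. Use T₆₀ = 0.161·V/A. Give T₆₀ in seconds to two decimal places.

0.90 s

A = Σ Sᵢαᵢ = 231·0.1 + 231·0.85 + 80·0.8 + 438·0.07 = 314.11 m².
T₆₀ = 0.161·V/A = 0.161·1756/314.11 = 0.900 s.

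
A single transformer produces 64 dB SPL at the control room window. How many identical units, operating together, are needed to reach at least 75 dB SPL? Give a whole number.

Need L₁ + 10·log₁₀ N ≥ 75, i.e. log₁₀ N ≥ 1.10.
N ≥ 10^(11.0/10) = 12.589, so N = 13.

13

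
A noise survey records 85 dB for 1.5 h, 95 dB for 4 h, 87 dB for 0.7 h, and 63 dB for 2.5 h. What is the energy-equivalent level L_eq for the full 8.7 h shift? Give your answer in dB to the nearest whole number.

92 dB

Weight each interval's intensity by its duration and average over T = 8.7 h:
Σ tᵢ·10^(Lᵢ/10) = 1.5·10^(85/10) + 4·10^(95/10) + 0.7·10^(87/10) + 2.5·10^(63/10) = 1.348e+10.
L_eq = 10·log₁₀(1.348e+10/8.7) = 91.90 dB.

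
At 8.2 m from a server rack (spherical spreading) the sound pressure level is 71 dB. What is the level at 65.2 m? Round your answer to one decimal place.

53.0 dB

Point-source attenuation: ΔL = 20·log₁₀(r₂/r₁) = 20·log₁₀(65.2/8.2) = 18.009 dB.
L₂ = 71 − 20·log₁₀(65.2/8.2) = 71 − 18.009 = 52.99 dB.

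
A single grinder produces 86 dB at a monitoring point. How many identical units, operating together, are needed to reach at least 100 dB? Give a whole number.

26

Need L₁ + 10·log₁₀ N ≥ 100, i.e. log₁₀ N ≥ 1.40.
N ≥ 10^(14.0/10) = 25.119, so N = 26.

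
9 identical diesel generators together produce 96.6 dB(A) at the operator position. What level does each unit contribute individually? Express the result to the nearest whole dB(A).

Dividing the total intensity by 9 lowers the level by 10·log₁₀ 9 = 9.542 dB: L₁ = 96.6 − 9.542.

87 dB(A)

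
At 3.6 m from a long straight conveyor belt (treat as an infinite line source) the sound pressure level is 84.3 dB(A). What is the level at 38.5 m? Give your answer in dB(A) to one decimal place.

For a line source, L₂ = L₁ − 10·log₁₀(r₂/r₁).
L₂ = 84.3 − 10·log₁₀(38.5/3.6) = 84.3 − 10.292 = 74.01 dB(A).

74.0 dB(A)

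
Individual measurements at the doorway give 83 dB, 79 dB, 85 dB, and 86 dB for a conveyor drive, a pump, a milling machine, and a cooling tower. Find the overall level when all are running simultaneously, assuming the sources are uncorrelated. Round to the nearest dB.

For uncorrelated sources the intensities add, so convert each level to linear form, sum, and take 10·log₁₀ of the total.
Σ 10^(L/10) = 10^(83/10) + 10^(79/10) + 10^(85/10) + 10^(86/10) = 9.933e+08.
L_total = 10·log₁₀(9.933e+08) = 89.97 dB.

90 dB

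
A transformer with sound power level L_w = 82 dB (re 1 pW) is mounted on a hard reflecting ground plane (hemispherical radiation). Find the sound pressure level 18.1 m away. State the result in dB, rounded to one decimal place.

L_p = L_w − 10·log₁₀(2π·r²) with r = 18.1 m.
2π·r² = 2058 m², 10·log₁₀ of that is 33.135 dB.
L_p = 82 − 33.135 = 48.86 dB.

48.9 dB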